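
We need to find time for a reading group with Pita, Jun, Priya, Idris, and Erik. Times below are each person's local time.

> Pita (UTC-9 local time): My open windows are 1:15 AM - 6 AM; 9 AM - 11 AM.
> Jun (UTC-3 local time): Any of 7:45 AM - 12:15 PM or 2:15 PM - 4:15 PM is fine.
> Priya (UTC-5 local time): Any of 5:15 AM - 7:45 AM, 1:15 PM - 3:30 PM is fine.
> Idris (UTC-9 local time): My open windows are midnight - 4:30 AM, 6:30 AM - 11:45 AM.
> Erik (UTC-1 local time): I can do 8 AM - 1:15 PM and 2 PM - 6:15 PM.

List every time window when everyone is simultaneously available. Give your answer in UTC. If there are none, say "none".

10:45-12:45, 18:15-19:15

Pita in UTC: 10:15-15:00, 18:00-20:00 (add 9h to convert from UTC-9).
Jun in UTC: 10:45-15:15, 17:15-19:15 (add 3h to convert from UTC-3).
Priya in UTC: 10:15-12:45, 18:15-20:30 (add 5h to convert from UTC-5).
Idris in UTC: 09:00-13:30, 15:30-20:45 (add 9h to convert from UTC-9).
Erik in UTC: 09:00-14:15, 15:00-19:15 (add 1h to convert from UTC-1).
Pita ∩ Jun: 10:45-15:00, 18:00-19:15.
Pita ∩ Jun ∩ Priya: 10:45-12:45, 18:15-19:15.
Pita ∩ Jun ∩ Priya ∩ Idris: 10:45-12:45, 18:15-19:15.
Pita ∩ Jun ∩ Priya ∩ Idris ∩ Erik: 10:45-12:45, 18:15-19:15.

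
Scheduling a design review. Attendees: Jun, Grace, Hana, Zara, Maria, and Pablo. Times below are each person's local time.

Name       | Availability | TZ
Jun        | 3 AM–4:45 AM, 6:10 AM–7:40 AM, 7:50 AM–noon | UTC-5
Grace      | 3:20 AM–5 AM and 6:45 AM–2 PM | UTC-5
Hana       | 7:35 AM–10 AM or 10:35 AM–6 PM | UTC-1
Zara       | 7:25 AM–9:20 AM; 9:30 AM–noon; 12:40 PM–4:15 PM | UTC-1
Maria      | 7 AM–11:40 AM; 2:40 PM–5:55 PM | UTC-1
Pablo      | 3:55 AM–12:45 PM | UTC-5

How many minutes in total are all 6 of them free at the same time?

185

Jun in UTC: 08:00-09:45, 11:10-12:40, 12:50-17:00 (add 5h to convert from UTC-5).
Grace in UTC: 08:20-10:00, 11:45-19:00 (add 5h to convert from UTC-5).
Hana in UTC: 08:35-11:00, 11:35-19:00 (add 1h to convert from UTC-1).
Zara in UTC: 08:25-10:20, 10:30-13:00, 13:40-17:15 (add 1h to convert from UTC-1).
Maria in UTC: 08:00-12:40, 15:40-18:55 (add 1h to convert from UTC-1).
Pablo in UTC: 08:55-17:45 (add 5h to convert from UTC-5).
Jun ∩ Grace: 08:20-09:45, 11:45-12:40, 12:50-17:00.
Jun ∩ Grace ∩ Hana: 08:35-09:45, 11:45-12:40, 12:50-17:00.
Jun ∩ Grace ∩ Hana ∩ Zara: 08:35-09:45, 11:45-12:40, 12:50-13:00, 13:40-17:00.
Jun ∩ Grace ∩ Hana ∩ Zara ∩ Maria: 08:35-09:45, 11:45-12:40, 15:40-17:00.
Jun ∩ Grace ∩ Hana ∩ Zara ∩ Maria ∩ Pablo: 08:55-09:45, 11:45-12:40, 15:40-17:00.
Summing the common windows: 50 + 55 + 80 = 185 minutes.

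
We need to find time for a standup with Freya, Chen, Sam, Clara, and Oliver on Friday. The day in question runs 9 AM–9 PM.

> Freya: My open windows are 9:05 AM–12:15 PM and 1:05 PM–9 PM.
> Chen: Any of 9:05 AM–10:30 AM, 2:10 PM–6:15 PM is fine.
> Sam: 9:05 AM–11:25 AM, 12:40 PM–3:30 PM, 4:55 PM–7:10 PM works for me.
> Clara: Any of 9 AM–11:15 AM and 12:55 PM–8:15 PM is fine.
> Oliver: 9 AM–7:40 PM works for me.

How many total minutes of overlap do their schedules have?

Freya ∩ Chen: 09:05-10:30, 14:10-18:15.
Freya ∩ Chen ∩ Sam: 09:05-10:30, 14:10-15:30, 16:55-18:15.
Freya ∩ Chen ∩ Sam ∩ Clara: 09:05-10:30, 14:10-15:30, 16:55-18:15.
Freya ∩ Chen ∩ Sam ∩ Clara ∩ Oliver: 09:05-10:30, 14:10-15:30, 16:55-18:15.
So the common availability across everyone is 09:05-10:30, 14:10-15:30, 16:55-18:15.
Summing the common windows: 85 + 80 + 80 = 245 minutes.

245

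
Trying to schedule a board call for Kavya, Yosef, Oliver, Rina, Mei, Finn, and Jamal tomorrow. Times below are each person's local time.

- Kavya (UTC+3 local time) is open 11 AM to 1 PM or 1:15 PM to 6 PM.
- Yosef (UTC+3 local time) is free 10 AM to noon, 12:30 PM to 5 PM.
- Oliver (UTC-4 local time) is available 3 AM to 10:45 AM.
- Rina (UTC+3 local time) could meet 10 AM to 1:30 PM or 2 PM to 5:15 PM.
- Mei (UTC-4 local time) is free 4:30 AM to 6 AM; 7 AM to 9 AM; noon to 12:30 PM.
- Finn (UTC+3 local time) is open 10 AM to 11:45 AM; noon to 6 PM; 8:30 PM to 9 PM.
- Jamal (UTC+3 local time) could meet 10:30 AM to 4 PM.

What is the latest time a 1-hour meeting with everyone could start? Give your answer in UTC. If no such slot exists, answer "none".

Kavya in UTC: 08:00-10:00, 10:15-15:00 (subtract 3h to convert from UTC+3).
Yosef in UTC: 07:00-09:00, 09:30-14:00 (subtract 3h to convert from UTC+3).
Oliver in UTC: 07:00-14:45 (add 4h to convert from UTC-4).
Rina in UTC: 07:00-10:30, 11:00-14:15 (subtract 3h to convert from UTC+3).
Mei in UTC: 08:30-10:00, 11:00-13:00, 16:00-16:30 (add 4h to convert from UTC-4).
Finn in UTC: 07:00-08:45, 09:00-15:00, 17:30-18:00 (subtract 3h to convert from UTC+3).
Jamal in UTC: 07:30-13:00 (subtract 3h to convert from UTC+3).
Kavya ∩ Yosef: 08:00-09:00, 09:30-10:00, 10:15-14:00.
Kavya ∩ Yosef ∩ Oliver: 08:00-09:00, 09:30-10:00, 10:15-14:00.
Kavya ∩ Yosef ∩ Oliver ∩ Rina: 08:00-09:00, 09:30-10:00, 10:15-10:30, 11:00-14:00.
Kavya ∩ Yosef ∩ Oliver ∩ Rina ∩ Mei: 08:30-09:00, 09:30-10:00, 11:00-13:00.
Kavya ∩ Yosef ∩ Oliver ∩ Rina ∩ Mei ∩ Finn: 08:30-08:45, 09:30-10:00, 11:00-13:00.
Kavya ∩ Yosef ∩ Oliver ∩ Rina ∩ Mei ∩ Finn ∩ Jamal: 08:30-08:45, 09:30-10:00, 11:00-13:00.
The last common window of at least 60 minutes is 11:00-13:00; a 60-minute meeting can start as late as 12:00 and still end by 13:00.

12:00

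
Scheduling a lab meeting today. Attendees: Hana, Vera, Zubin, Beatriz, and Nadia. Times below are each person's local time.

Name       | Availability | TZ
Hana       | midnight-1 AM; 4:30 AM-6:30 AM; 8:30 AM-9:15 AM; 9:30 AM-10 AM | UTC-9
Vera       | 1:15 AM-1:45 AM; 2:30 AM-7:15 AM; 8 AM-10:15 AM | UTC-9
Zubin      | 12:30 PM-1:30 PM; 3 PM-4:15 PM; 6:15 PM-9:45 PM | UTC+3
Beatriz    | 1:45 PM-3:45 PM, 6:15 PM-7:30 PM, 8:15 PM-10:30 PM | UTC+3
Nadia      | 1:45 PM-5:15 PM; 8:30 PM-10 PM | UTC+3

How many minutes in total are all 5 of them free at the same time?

Hana in UTC: 09:00-10:00, 13:30-15:30, 17:30-18:15, 18:30-19:00 (add 9h to convert from UTC-9).
Vera in UTC: 10:15-10:45, 11:30-16:15, 17:00-19:15 (add 9h to convert from UTC-9).
Zubin in UTC: 09:30-10:30, 12:00-13:15, 15:15-18:45 (subtract 3h to convert from UTC+3).
Beatriz in UTC: 10:45-12:45, 15:15-16:30, 17:15-19:30 (subtract 3h to convert from UTC+3).
Nadia in UTC: 10:45-14:15, 17:30-19:00 (subtract 3h to convert from UTC+3).
Hana ∩ Vera: 13:30-15:30, 17:30-18:15, 18:30-19:00.
Hana ∩ Vera ∩ Zubin: 15:15-15:30, 17:30-18:15, 18:30-18:45.
Hana ∩ Vera ∩ Zubin ∩ Beatriz: 15:15-15:30, 17:30-18:15, 18:30-18:45.
Hana ∩ Vera ∩ Zubin ∩ Beatriz ∩ Nadia: 17:30-18:15, 18:30-18:45.
Summing the common windows: 45 + 15 = 60 minutes.

60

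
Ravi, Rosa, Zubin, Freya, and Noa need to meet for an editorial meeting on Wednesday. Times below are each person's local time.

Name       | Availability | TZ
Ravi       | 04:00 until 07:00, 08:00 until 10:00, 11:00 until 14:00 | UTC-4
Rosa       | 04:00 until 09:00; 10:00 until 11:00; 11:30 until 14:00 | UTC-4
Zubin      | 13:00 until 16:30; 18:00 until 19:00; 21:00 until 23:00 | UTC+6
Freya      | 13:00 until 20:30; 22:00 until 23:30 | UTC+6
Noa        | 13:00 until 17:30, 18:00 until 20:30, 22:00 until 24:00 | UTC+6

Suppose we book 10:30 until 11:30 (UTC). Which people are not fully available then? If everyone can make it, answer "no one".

Ravi in UTC: 08:00-11:00, 12:00-14:00, 15:00-18:00 (add 4h to convert from UTC-4).
Rosa in UTC: 08:00-13:00, 14:00-15:00, 15:30-18:00 (add 4h to convert from UTC-4).
Zubin in UTC: 07:00-10:30, 12:00-13:00, 15:00-17:00 (subtract 6h to convert from UTC+6).
Freya in UTC: 07:00-14:30, 16:00-17:30 (subtract 6h to convert from UTC+6).
Noa in UTC: 07:00-11:30, 12:00-14:30, 16:00-18:00 (subtract 6h to convert from UTC+6).
Ravi: not fully free for 10:30-11:30. Rosa: free for 10:30-11:30. Zubin: not fully free for 10:30-11:30. Freya: free for 10:30-11:30. Noa: free for 10:30-11:30.

Ravi, Zubin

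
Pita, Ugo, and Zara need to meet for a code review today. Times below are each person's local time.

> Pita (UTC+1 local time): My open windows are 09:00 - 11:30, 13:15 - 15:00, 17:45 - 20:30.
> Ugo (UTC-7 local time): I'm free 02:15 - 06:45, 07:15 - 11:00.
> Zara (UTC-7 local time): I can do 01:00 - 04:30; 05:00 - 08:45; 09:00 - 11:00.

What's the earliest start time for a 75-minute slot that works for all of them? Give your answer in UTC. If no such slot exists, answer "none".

Pita in UTC: 08:00-10:30, 12:15-14:00, 16:45-19:30 (subtract 1h to convert from UTC+1).
Ugo in UTC: 09:15-13:45, 14:15-18:00 (add 7h to convert from UTC-7).
Zara in UTC: 08:00-11:30, 12:00-15:45, 16:00-18:00 (add 7h to convert from UTC-7).
Pita ∩ Ugo: 09:15-10:30, 12:15-13:45, 16:45-18:00.
Pita ∩ Ugo ∩ Zara: 09:15-10:30, 12:15-13:45, 16:45-18:00.
Those are the intersection windows.
The first common window of at least 75 minutes is 09:15-10:30, so the earliest start is 09:15.

09:15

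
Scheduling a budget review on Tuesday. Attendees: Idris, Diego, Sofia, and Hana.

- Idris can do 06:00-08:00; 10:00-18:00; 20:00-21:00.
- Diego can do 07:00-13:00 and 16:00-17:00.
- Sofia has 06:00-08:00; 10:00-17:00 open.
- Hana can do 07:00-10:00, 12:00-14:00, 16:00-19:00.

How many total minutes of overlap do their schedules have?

Idris ∩ Diego: 07:00-08:00, 10:00-13:00, 16:00-17:00.
Idris ∩ Diego ∩ Sofia: 07:00-08:00, 10:00-13:00, 16:00-17:00.
Idris ∩ Diego ∩ Sofia ∩ Hana: 07:00-08:00, 12:00-13:00, 16:00-17:00.
Those are the intersection windows.
Summing the common windows: 60 + 60 + 60 = 180 minutes.

180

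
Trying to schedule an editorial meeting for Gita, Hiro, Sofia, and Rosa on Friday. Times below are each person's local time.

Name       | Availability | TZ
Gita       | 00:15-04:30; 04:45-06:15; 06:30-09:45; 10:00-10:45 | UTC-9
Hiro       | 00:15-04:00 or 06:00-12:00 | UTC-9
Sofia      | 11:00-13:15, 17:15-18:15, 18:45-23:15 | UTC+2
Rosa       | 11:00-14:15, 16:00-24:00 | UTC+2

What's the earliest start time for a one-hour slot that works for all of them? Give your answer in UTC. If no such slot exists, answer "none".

09:15

Gita in UTC: 09:15-13:30, 13:45-15:15, 15:30-18:45, 19:00-19:45 (add 9h to convert from UTC-9).
Hiro in UTC: 09:15-13:00, 15:00-21:00 (add 9h to convert from UTC-9).
Sofia in UTC: 09:00-11:15, 15:15-16:15, 16:45-21:15 (subtract 2h to convert from UTC+2).
Rosa in UTC: 09:00-12:15, 14:00-22:00 (subtract 2h to convert from UTC+2).
Gita ∩ Hiro: 09:15-13:00, 15:00-15:15, 15:30-18:45, 19:00-19:45.
Gita ∩ Hiro ∩ Sofia: 09:15-11:15, 15:30-16:15, 16:45-18:45, 19:00-19:45.
Gita ∩ Hiro ∩ Sofia ∩ Rosa: 09:15-11:15, 15:30-16:15, 16:45-18:45, 19:00-19:45.
The first common window of at least 60 minutes is 09:15-11:15, so the earliest start is 09:15.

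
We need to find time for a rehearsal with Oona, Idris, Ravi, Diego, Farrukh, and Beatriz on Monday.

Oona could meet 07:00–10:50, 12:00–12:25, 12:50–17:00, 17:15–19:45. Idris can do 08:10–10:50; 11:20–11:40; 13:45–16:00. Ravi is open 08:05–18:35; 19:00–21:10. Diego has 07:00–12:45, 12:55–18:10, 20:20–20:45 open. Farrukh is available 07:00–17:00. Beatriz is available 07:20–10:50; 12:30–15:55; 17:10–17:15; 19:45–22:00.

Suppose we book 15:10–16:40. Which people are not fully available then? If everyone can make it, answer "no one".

Beatriz, Idris

Oona: free for 15:10-16:40. Idris: not fully free for 15:10-16:40. Ravi: free for 15:10-16:40. Diego: free for 15:10-16:40. Farrukh: free for 15:10-16:40. Beatriz: not fully free for 15:10-16:40.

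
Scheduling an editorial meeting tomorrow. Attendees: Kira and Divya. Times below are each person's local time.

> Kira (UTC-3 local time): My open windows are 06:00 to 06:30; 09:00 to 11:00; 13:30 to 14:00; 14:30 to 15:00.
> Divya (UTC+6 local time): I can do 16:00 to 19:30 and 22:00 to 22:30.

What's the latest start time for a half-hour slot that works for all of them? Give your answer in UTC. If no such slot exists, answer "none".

Kira in UTC: 09:00-09:30, 12:00-14:00, 16:30-17:00, 17:30-18:00 (add 3h to convert from UTC-3).
Divya in UTC: 10:00-13:30, 16:00-16:30 (subtract 6h to convert from UTC+6).
Kira ∩ Divya: 12:00-13:30.
The last common window of at least 30 minutes is 12:00-13:30; a 30-minute meeting can start as late as 13:00 and still end by 13:30.

13:00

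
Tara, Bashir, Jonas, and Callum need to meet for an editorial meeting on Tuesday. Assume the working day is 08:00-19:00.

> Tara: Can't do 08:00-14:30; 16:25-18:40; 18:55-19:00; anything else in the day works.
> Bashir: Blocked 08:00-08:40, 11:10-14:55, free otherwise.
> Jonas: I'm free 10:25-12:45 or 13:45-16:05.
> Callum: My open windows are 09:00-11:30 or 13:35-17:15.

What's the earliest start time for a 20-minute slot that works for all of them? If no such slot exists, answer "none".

Tara free: 14:30-16:25, 18:40-18:55 (invert busy blocks within the working day).
Bashir free: 08:40-11:10, 14:55-19:00 (invert busy blocks within the working day).
Jonas free: 10:25-12:45, 13:45-16:05.
Callum free: 09:00-11:30, 13:35-17:15.
Tara ∩ Bashir: 14:55-16:25, 18:40-18:55.
Tara ∩ Bashir ∩ Jonas: 14:55-16:05.
Tara ∩ Bashir ∩ Jonas ∩ Callum: 14:55-16:05.
The first common window of at least 20 minutes is 14:55-16:05, so the earliest start is 14:55.

14:55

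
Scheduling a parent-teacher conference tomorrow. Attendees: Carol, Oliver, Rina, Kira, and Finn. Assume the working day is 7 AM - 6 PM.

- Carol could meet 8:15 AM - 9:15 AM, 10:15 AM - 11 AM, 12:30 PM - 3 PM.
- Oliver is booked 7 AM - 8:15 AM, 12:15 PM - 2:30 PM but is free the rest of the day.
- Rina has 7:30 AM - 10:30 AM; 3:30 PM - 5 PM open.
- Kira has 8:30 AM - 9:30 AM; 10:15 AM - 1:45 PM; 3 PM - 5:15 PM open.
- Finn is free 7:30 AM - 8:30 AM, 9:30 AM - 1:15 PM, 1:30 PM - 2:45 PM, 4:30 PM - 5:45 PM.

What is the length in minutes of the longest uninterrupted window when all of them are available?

Carol free: 08:15-09:15, 10:15-11:00, 12:30-15:00.
Oliver free: 08:15-12:15, 14:30-18:00 (invert busy blocks within the working day).
Rina free: 07:30-10:30, 15:30-17:00.
Kira free: 08:30-09:30, 10:15-13:45, 15:00-17:15.
Finn free: 07:30-08:30, 09:30-13:15, 13:30-14:45, 16:30-17:45.
Carol ∩ Oliver: 08:15-09:15, 10:15-11:00, 14:30-15:00.
Carol ∩ Oliver ∩ Rina: 08:15-09:15, 10:15-10:30.
Carol ∩ Oliver ∩ Rina ∩ Kira: 08:30-09:15, 10:15-10:30.
Carol ∩ Oliver ∩ Rina ∩ Kira ∩ Finn: 10:15-10:30.
So the common availability across everyone is 10:15-10:30.
The longest is 10:15-10:30 at 15 minutes.

15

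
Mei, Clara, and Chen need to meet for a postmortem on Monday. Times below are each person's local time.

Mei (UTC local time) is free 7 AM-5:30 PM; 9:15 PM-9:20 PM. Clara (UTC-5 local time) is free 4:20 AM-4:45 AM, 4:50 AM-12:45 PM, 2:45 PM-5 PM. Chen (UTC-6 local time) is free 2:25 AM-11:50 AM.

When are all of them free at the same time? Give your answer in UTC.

09:20-09:45, 09:50-17:30

Mei in UTC: 07:00-17:30, 21:15-21:20.
Clara in UTC: 09:20-09:45, 09:50-17:45, 19:45-22:00 (add 5h to convert from UTC-5).
Chen in UTC: 08:25-17:50 (add 6h to convert from UTC-6).
Mei ∩ Clara: 09:20-09:45, 09:50-17:30, 21:15-21:20.
Mei ∩ Clara ∩ Chen: 09:20-09:45, 09:50-17:30.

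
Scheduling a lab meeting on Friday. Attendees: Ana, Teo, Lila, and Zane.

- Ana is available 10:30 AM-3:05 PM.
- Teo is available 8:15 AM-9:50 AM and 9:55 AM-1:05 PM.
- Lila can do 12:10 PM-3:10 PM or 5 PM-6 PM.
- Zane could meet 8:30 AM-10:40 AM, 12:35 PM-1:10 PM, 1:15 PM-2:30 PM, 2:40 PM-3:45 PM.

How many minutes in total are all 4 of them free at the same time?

30

Ana ∩ Teo: 10:30-13:05.
Ana ∩ Teo ∩ Lila: 12:10-13:05.
Ana ∩ Teo ∩ Lila ∩ Zane: 12:35-13:05.
That's a single block of 30 minutes.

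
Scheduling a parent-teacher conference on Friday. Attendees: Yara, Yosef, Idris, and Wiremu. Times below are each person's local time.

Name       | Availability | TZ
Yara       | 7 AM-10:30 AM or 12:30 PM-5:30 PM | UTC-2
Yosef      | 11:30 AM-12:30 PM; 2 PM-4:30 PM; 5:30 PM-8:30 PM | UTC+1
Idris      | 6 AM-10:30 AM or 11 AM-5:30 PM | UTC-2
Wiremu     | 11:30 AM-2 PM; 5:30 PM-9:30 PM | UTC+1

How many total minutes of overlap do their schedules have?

240

Yara in UTC: 09:00-12:30, 14:30-19:30 (add 2h to convert from UTC-2).
Yosef in UTC: 10:30-11:30, 13:00-15:30, 16:30-19:30 (subtract 1h to convert from UTC+1).
Idris in UTC: 08:00-12:30, 13:00-19:30 (add 2h to convert from UTC-2).
Wiremu in UTC: 10:30-13:00, 16:30-20:30 (subtract 1h to convert from UTC+1).
Yara ∩ Yosef: 10:30-11:30, 14:30-15:30, 16:30-19:30.
Yara ∩ Yosef ∩ Idris: 10:30-11:30, 14:30-15:30, 16:30-19:30.
Yara ∩ Yosef ∩ Idris ∩ Wiremu: 10:30-11:30, 16:30-19:30.
Summing the common windows: 60 + 180 = 240 minutes.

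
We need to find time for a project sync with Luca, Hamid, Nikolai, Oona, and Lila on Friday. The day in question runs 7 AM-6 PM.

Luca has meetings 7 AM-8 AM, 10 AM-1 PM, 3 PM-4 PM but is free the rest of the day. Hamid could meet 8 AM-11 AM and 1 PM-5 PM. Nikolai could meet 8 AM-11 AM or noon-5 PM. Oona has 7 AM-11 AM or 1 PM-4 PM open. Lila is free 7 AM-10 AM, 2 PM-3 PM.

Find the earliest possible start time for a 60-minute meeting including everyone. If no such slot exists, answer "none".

Luca free: 08:00-10:00, 13:00-15:00, 16:00-18:00 (invert busy blocks within the working day).
Hamid free: 08:00-11:00, 13:00-17:00.
Nikolai free: 08:00-11:00, 12:00-17:00.
Oona free: 07:00-11:00, 13:00-16:00.
Lila free: 07:00-10:00, 14:00-15:00.
Luca ∩ Hamid: 08:00-10:00, 13:00-15:00, 16:00-17:00.
Luca ∩ Hamid ∩ Nikolai: 08:00-10:00, 13:00-15:00, 16:00-17:00.
Luca ∩ Hamid ∩ Nikolai ∩ Oona: 08:00-10:00, 13:00-15:00.
Luca ∩ Hamid ∩ Nikolai ∩ Oona ∩ Lila: 08:00-10:00, 14:00-15:00.
The first common window of at least 60 minutes is 08:00-10:00, so the earliest start is 08:00.

08:00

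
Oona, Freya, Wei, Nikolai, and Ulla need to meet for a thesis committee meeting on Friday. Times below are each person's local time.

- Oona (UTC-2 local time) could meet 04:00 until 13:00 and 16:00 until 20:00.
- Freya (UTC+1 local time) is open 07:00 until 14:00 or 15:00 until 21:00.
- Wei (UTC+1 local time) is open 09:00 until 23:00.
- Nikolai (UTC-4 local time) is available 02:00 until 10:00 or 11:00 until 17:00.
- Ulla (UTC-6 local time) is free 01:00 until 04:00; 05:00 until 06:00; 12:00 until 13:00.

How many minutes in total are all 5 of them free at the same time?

240

Oona in UTC: 06:00-15:00, 18:00-22:00 (add 2h to convert from UTC-2).
Freya in UTC: 06:00-13:00, 14:00-20:00 (subtract 1h to convert from UTC+1).
Wei in UTC: 08:00-22:00 (subtract 1h to convert from UTC+1).
Nikolai in UTC: 06:00-14:00, 15:00-21:00 (add 4h to convert from UTC-4).
Ulla in UTC: 07:00-10:00, 11:00-12:00, 18:00-19:00 (add 6h to convert from UTC-6).
Oona ∩ Freya: 06:00-13:00, 14:00-15:00, 18:00-20:00.
Oona ∩ Freya ∩ Wei: 08:00-13:00, 14:00-15:00, 18:00-20:00.
Oona ∩ Freya ∩ Wei ∩ Nikolai: 08:00-13:00, 18:00-20:00.
Oona ∩ Freya ∩ Wei ∩ Nikolai ∩ Ulla: 08:00-10:00, 11:00-12:00, 18:00-19:00.
Summing the common windows: 120 + 60 + 60 = 240 minutes.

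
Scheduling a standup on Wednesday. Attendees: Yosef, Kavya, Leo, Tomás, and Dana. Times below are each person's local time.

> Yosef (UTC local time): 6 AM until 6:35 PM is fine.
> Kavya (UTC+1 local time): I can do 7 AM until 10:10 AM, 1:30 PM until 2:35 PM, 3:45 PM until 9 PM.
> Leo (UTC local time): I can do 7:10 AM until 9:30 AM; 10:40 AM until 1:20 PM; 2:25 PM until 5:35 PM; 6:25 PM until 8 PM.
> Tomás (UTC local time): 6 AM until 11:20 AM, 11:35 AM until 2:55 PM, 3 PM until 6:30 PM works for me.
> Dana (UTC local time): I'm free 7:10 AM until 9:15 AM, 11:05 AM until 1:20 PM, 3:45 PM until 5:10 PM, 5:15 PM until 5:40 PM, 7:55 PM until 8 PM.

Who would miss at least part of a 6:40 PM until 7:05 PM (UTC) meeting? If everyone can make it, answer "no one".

Yosef in UTC: 06:00-18:35.
Kavya in UTC: 06:00-09:10, 12:30-13:35, 14:45-20:00 (subtract 1h to convert from UTC+1).
Leo in UTC: 07:10-09:30, 10:40-13:20, 14:25-17:35, 18:25-20:00.
Tomás in UTC: 06:00-11:20, 11:35-14:55, 15:00-18:30.
Dana in UTC: 07:10-09:15, 11:05-13:20, 15:45-17:10, 17:15-17:40, 19:55-20:00.
Yosef: not fully free for 18:40-19:05. Kavya: free for 18:40-19:05. Leo: free for 18:40-19:05. Tomás: not fully free for 18:40-19:05. Dana: not fully free for 18:40-19:05.

Dana, Tomás, Yosef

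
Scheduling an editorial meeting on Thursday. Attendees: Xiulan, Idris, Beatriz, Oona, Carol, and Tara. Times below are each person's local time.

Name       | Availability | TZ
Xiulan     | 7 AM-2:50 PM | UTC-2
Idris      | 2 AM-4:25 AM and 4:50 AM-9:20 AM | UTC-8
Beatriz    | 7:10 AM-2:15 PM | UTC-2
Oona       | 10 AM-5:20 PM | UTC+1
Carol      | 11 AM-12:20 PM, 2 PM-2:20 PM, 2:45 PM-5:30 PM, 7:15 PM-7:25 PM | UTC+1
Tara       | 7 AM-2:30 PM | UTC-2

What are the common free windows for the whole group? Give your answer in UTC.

10:00-11:20, 13:00-13:20, 13:45-16:15

Xiulan in UTC: 09:00-16:50 (add 2h to convert from UTC-2).
Idris in UTC: 10:00-12:25, 12:50-17:20 (add 8h to convert from UTC-8).
Beatriz in UTC: 09:10-16:15 (add 2h to convert from UTC-2).
Oona in UTC: 09:00-16:20 (subtract 1h to convert from UTC+1).
Carol in UTC: 10:00-11:20, 13:00-13:20, 13:45-16:30, 18:15-18:25 (subtract 1h to convert from UTC+1).
Tara in UTC: 09:00-16:30 (add 2h to convert from UTC-2).
Xiulan ∩ Idris: 10:00-12:25, 12:50-16:50.
Xiulan ∩ Idris ∩ Beatriz: 10:00-12:25, 12:50-16:15.
Xiulan ∩ Idris ∩ Beatriz ∩ Oona: 10:00-12:25, 12:50-16:15.
Xiulan ∩ Idris ∩ Beatriz ∩ Oona ∩ Carol: 10:00-11:20, 13:00-13:20, 13:45-16:15.
Xiulan ∩ Idris ∩ Beatriz ∩ Oona ∩ Carol ∩ Tara: 10:00-11:20, 13:00-13:20, 13:45-16:15.
So the common availability across everyone is 10:00-11:20, 13:00-13:20, 13:45-16:15.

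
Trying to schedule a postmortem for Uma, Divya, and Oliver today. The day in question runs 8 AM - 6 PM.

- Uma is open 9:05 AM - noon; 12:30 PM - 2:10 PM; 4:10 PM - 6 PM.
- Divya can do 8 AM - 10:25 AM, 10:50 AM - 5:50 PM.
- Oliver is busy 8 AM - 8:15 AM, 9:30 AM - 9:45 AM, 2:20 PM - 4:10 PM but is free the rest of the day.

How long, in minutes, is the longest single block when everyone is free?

Uma free: 09:05-12:00, 12:30-14:10, 16:10-18:00.
Divya free: 08:00-10:25, 10:50-17:50.
Oliver free: 08:15-09:30, 09:45-14:20, 16:10-18:00 (invert busy blocks within the working day).
Uma ∩ Divya: 09:05-10:25, 10:50-12:00, 12:30-14:10, 16:10-17:50.
Uma ∩ Divya ∩ Oliver: 09:05-09:30, 09:45-10:25, 10:50-12:00, 12:30-14:10, 16:10-17:50.
The longest is 12:30-14:10 at 100 minutes.

100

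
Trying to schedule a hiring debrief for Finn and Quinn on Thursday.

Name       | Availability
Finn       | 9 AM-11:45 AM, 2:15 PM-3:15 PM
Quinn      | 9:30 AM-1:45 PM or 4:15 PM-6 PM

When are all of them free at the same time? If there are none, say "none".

09:30-11:45

Finn ∩ Quinn: 09:30-11:45.
Those are the intersection windows.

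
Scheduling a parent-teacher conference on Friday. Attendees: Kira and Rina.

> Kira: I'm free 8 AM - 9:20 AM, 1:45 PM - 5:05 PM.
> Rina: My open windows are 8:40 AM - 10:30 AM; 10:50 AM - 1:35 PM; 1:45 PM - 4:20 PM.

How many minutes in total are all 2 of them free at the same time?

195

Kira ∩ Rina: 08:40-09:20, 13:45-16:20.
Summing the common windows: 40 + 155 = 195 minutes.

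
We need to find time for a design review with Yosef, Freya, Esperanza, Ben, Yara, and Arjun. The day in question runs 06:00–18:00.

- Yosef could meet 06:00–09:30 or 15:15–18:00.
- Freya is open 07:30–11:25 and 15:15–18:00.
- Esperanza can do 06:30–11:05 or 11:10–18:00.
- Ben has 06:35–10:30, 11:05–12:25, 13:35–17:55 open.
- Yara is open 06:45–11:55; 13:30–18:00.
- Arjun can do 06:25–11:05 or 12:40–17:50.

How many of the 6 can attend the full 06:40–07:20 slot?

4

Yosef, Esperanza, Ben, and Arjun can make the full 06:40-07:20 slot — that's 4.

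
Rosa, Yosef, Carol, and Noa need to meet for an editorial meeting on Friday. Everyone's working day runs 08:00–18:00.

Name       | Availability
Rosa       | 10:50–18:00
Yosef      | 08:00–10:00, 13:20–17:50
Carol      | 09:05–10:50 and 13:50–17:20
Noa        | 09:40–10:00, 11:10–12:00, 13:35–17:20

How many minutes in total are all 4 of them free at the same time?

210

Rosa ∩ Yosef: 13:20-17:50.
Rosa ∩ Yosef ∩ Carol: 13:50-17:20.
Rosa ∩ Yosef ∩ Carol ∩ Noa: 13:50-17:20.
So the common availability across everyone is 13:50-17:20.
That's a single block of 210 minutes.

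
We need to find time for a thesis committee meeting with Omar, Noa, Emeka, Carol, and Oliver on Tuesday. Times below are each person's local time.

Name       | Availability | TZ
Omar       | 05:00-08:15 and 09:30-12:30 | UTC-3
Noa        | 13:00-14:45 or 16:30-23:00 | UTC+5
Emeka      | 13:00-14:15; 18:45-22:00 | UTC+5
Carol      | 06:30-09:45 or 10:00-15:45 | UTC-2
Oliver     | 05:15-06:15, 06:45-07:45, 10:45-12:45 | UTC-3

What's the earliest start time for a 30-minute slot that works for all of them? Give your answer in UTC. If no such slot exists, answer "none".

Omar in UTC: 08:00-11:15, 12:30-15:30 (add 3h to convert from UTC-3).
Noa in UTC: 08:00-09:45, 11:30-18:00 (subtract 5h to convert from UTC+5).
Emeka in UTC: 08:00-09:15, 13:45-17:00 (subtract 5h to convert from UTC+5).
Carol in UTC: 08:30-11:45, 12:00-17:45 (add 2h to convert from UTC-2).
Oliver in UTC: 08:15-09:15, 09:45-10:45, 13:45-15:45 (add 3h to convert from UTC-3).
Omar ∩ Noa: 08:00-09:45, 12:30-15:30.
Omar ∩ Noa ∩ Emeka: 08:00-09:15, 13:45-15:30.
Omar ∩ Noa ∩ Emeka ∩ Carol: 08:30-09:15, 13:45-15:30.
Omar ∩ Noa ∩ Emeka ∩ Carol ∩ Oliver: 08:30-09:15, 13:45-15:30.
The first common window of at least 30 minutes is 08:30-09:15, so the earliest start is 08:30.

08:30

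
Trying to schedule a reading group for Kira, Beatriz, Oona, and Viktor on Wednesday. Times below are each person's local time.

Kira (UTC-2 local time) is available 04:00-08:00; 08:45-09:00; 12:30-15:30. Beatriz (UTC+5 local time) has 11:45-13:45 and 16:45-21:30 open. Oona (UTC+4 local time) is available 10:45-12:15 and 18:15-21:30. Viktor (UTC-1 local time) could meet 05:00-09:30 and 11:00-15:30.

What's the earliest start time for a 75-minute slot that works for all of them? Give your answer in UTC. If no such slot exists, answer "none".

Kira in UTC: 06:00-10:00, 10:45-11:00, 14:30-17:30 (add 2h to convert from UTC-2).
Beatriz in UTC: 06:45-08:45, 11:45-16:30 (subtract 5h to convert from UTC+5).
Oona in UTC: 06:45-08:15, 14:15-17:30 (subtract 4h to convert from UTC+4).
Viktor in UTC: 06:00-10:30, 12:00-16:30 (add 1h to convert from UTC-1).
Kira ∩ Beatriz: 06:45-08:45, 14:30-16:30.
Kira ∩ Beatriz ∩ Oona: 06:45-08:15, 14:30-16:30.
Kira ∩ Beatriz ∩ Oona ∩ Viktor: 06:45-08:15, 14:30-16:30.
So the common availability across everyone is 06:45-08:15, 14:30-16:30.
The first common window of at least 75 minutes is 06:45-08:15, so the earliest start is 06:45.

06:45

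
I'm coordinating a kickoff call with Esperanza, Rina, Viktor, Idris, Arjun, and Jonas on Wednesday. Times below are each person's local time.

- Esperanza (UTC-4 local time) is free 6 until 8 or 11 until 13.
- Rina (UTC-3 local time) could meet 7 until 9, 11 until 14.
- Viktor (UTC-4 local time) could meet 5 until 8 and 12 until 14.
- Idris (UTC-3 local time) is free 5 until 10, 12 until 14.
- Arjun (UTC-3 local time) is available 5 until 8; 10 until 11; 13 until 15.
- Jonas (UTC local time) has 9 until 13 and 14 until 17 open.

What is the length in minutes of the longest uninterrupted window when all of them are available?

Esperanza in UTC: 10:00-12:00, 15:00-17:00 (add 4h to convert from UTC-4).
Rina in UTC: 10:00-12:00, 14:00-17:00 (add 3h to convert from UTC-3).
Viktor in UTC: 09:00-12:00, 16:00-18:00 (add 4h to convert from UTC-4).
Idris in UTC: 08:00-13:00, 15:00-17:00 (add 3h to convert from UTC-3).
Arjun in UTC: 08:00-11:00, 13:00-14:00, 16:00-18:00 (add 3h to convert from UTC-3).
Jonas in UTC: 09:00-13:00, 14:00-17:00.
Esperanza ∩ Rina: 10:00-12:00, 15:00-17:00.
Esperanza ∩ Rina ∩ Viktor: 10:00-12:00, 16:00-17:00.
Esperanza ∩ Rina ∩ Viktor ∩ Idris: 10:00-12:00, 16:00-17:00.
Esperanza ∩ Rina ∩ Viktor ∩ Idris ∩ Arjun: 10:00-11:00, 16:00-17:00.
Esperanza ∩ Rina ∩ Viktor ∩ Idris ∩ Arjun ∩ Jonas: 10:00-11:00, 16:00-17:00.
Those are the intersection windows.
The longest is 10:00-11:00 at 60 minutes.

60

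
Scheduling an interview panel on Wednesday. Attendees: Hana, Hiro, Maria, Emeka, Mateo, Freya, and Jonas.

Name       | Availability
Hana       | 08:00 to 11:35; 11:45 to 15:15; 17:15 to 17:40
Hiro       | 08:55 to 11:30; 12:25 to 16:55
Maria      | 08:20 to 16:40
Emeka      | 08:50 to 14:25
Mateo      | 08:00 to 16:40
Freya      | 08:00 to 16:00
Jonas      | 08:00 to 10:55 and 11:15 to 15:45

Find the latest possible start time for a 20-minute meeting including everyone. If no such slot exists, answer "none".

14:05

Hana ∩ Hiro: 08:55-11:30, 12:25-15:15.
Hana ∩ Hiro ∩ Maria: 08:55-11:30, 12:25-15:15.
Hana ∩ Hiro ∩ Maria ∩ Emeka: 08:55-11:30, 12:25-14:25.
Hana ∩ Hiro ∩ Maria ∩ Emeka ∩ Mateo: 08:55-11:30, 12:25-14:25.
Hana ∩ Hiro ∩ Maria ∩ Emeka ∩ Mateo ∩ Freya: 08:55-11:30, 12:25-14:25.
Hana ∩ Hiro ∩ Maria ∩ Emeka ∩ Mateo ∩ Freya ∩ Jonas: 08:55-10:55, 11:15-11:30, 12:25-14:25.
The last common window of at least 20 minutes is 12:25-14:25; a 20-minute meeting can start as late as 14:05 and still end by 14:25.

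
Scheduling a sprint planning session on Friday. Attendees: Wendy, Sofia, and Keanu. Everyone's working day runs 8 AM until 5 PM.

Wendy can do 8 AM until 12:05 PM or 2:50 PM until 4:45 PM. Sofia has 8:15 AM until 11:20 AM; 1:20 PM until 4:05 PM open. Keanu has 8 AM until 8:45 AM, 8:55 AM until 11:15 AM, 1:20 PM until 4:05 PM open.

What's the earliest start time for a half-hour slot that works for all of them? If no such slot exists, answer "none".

08:15

Wendy ∩ Sofia: 08:15-11:20, 14:50-16:05.
Wendy ∩ Sofia ∩ Keanu: 08:15-08:45, 08:55-11:15, 14:50-16:05.
The first common window of at least 30 minutes is 08:15-08:45, so the earliest start is 08:15.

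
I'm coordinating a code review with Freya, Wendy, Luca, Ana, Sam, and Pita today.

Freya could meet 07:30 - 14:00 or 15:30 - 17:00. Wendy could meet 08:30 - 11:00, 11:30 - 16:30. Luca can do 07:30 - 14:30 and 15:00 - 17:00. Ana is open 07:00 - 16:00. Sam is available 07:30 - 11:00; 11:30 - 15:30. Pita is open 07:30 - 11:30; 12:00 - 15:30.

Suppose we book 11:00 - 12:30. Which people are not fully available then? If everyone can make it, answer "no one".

Freya: free for 11:00-12:30. Wendy: not fully free for 11:00-12:30. Luca: free for 11:00-12:30. Ana: free for 11:00-12:30. Sam: not fully free for 11:00-12:30. Pita: not fully free for 11:00-12:30.

Pita, Sam, Wendy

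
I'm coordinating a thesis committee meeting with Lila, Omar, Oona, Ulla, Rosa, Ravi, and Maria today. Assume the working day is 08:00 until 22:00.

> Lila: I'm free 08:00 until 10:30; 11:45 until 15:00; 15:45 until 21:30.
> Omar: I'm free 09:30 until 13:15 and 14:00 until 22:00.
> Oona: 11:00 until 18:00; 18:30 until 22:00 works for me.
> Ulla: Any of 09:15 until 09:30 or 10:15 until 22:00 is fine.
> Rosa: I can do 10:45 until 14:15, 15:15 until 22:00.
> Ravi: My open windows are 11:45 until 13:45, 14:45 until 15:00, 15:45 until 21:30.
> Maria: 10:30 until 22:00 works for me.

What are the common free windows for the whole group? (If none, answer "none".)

Lila ∩ Omar: 09:30-10:30, 11:45-13:15, 14:00-15:00, 15:45-21:30.
Lila ∩ Omar ∩ Oona: 11:45-13:15, 14:00-15:00, 15:45-18:00, 18:30-21:30.
Lila ∩ Omar ∩ Oona ∩ Ulla: 11:45-13:15, 14:00-15:00, 15:45-18:00, 18:30-21:30.
Lila ∩ Omar ∩ Oona ∩ Ulla ∩ Rosa: 11:45-13:15, 14:00-14:15, 15:45-18:00, 18:30-21:30.
Lila ∩ Omar ∩ Oona ∩ Ulla ∩ Rosa ∩ Ravi: 11:45-13:15, 15:45-18:00, 18:30-21:30.
Lila ∩ Omar ∩ Oona ∩ Ulla ∩ Rosa ∩ Ravi ∩ Maria: 11:45-13:15, 15:45-18:00, 18:30-21:30.
Those are the intersection windows.

11:45-13:15, 15:45-18:00, 18:30-21:30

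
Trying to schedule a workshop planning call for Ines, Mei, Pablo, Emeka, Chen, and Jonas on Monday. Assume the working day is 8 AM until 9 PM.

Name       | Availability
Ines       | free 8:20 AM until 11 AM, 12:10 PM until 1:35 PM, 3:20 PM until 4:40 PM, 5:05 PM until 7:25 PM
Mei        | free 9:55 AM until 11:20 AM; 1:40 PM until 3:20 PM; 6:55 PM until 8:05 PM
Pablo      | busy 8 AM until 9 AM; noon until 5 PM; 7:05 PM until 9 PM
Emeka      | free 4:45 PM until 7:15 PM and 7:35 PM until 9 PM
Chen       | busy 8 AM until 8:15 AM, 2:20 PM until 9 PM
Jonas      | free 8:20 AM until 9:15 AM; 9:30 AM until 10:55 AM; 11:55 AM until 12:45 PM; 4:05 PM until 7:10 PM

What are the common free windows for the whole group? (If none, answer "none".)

none

Ines free: 08:20-11:00, 12:10-13:35, 15:20-16:40, 17:05-19:25.
Mei free: 09:55-11:20, 13:40-15:20, 18:55-20:05.
Pablo free: 09:00-12:00, 17:00-19:05 (invert busy blocks within the working day).
Emeka free: 16:45-19:15, 19:35-21:00.
Chen free: 08:15-14:20 (invert busy blocks within the working day).
Jonas free: 08:20-09:15, 09:30-10:55, 11:55-12:45, 16:05-19:10.
Ines ∩ Mei: 09:55-11:00, 18:55-19:25.
Ines ∩ Mei ∩ Pablo: 09:55-11:00, 18:55-19:05.
Ines ∩ Mei ∩ Pablo ∩ Emeka: 18:55-19:05.
Ines ∩ Mei ∩ Pablo ∩ Emeka ∩ Chen: ∅.
Ines ∩ Mei ∩ Pablo ∩ Emeka ∩ Chen ∩ Jonas: ∅.
There is no time when everyone is free.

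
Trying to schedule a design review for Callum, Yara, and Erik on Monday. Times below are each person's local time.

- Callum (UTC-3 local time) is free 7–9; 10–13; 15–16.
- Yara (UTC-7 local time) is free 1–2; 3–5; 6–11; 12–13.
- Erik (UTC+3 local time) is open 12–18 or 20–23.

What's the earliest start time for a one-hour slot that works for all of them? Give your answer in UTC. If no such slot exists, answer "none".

Callum in UTC: 10:00-12:00, 13:00-16:00, 18:00-19:00 (add 3h to convert from UTC-3).
Yara in UTC: 08:00-09:00, 10:00-12:00, 13:00-18:00, 19:00-20:00 (add 7h to convert from UTC-7).
Erik in UTC: 09:00-15:00, 17:00-20:00 (subtract 3h to convert from UTC+3).
Callum ∩ Yara: 10:00-12:00, 13:00-16:00.
Callum ∩ Yara ∩ Erik: 10:00-12:00, 13:00-15:00.
Those are the intersection windows.
The first common window of at least 60 minutes is 10:00-12:00, so the earliest start is 10:00.

10:00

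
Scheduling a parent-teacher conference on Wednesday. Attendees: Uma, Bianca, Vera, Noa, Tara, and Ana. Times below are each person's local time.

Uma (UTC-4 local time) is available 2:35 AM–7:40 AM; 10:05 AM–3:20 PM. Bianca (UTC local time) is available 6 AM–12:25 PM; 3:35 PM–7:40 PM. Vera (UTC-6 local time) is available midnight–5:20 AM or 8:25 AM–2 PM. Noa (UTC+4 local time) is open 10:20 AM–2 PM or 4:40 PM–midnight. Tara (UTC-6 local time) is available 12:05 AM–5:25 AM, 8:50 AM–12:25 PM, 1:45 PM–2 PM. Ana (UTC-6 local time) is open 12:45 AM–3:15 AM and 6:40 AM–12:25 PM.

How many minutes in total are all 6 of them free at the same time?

Uma in UTC: 06:35-11:40, 14:05-19:20 (add 4h to convert from UTC-4).
Bianca in UTC: 06:00-12:25, 15:35-19:40.
Vera in UTC: 06:00-11:20, 14:25-20:00 (add 6h to convert from UTC-6).
Noa in UTC: 06:20-10:00, 12:40-20:00 (subtract 4h to convert from UTC+4).
Tara in UTC: 06:05-11:25, 14:50-18:25, 19:45-20:00 (add 6h to convert from UTC-6).
Ana in UTC: 06:45-09:15, 12:40-18:25 (add 6h to convert from UTC-6).
Uma ∩ Bianca: 06:35-11:40, 15:35-19:20.
Uma ∩ Bianca ∩ Vera: 06:35-11:20, 15:35-19:20.
Uma ∩ Bianca ∩ Vera ∩ Noa: 06:35-10:00, 15:35-19:20.
Uma ∩ Bianca ∩ Vera ∩ Noa ∩ Tara: 06:35-10:00, 15:35-18:25.
Uma ∩ Bianca ∩ Vera ∩ Noa ∩ Tara ∩ Ana: 06:45-09:15, 15:35-18:25.
Summing the common windows: 150 + 170 = 320 minutes.

320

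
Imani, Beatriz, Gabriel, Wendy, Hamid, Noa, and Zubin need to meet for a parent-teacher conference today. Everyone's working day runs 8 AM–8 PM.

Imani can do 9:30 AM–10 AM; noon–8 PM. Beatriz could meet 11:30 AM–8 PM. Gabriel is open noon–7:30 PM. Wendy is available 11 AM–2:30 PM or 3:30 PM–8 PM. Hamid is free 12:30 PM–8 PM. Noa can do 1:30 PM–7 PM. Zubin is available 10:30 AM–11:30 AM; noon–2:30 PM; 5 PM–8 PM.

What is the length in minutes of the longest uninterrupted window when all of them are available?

Imani ∩ Beatriz: 12:00-20:00.
Imani ∩ Beatriz ∩ Gabriel: 12:00-19:30.
Imani ∩ Beatriz ∩ Gabriel ∩ Wendy: 12:00-14:30, 15:30-19:30.
Imani ∩ Beatriz ∩ Gabriel ∩ Wendy ∩ Hamid: 12:30-14:30, 15:30-19:30.
Imani ∩ Beatriz ∩ Gabriel ∩ Wendy ∩ Hamid ∩ Noa: 13:30-14:30, 15:30-19:00.
Imani ∩ Beatriz ∩ Gabriel ∩ Wendy ∩ Hamid ∩ Noa ∩ Zubin: 13:30-14:30, 17:00-19:00.
So the common availability across everyone is 13:30-14:30, 17:00-19:00.
The longest is 17:00-19:00 at 120 minutes.

120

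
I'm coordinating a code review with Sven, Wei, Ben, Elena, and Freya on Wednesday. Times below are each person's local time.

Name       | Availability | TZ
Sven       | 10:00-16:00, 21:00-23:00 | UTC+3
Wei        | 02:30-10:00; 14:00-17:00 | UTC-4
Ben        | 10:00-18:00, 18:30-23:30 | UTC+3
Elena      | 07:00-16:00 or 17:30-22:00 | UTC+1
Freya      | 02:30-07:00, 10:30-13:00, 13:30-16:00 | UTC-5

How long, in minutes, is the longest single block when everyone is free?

270

Sven in UTC: 07:00-13:00, 18:00-20:00 (subtract 3h to convert from UTC+3).
Wei in UTC: 06:30-14:00, 18:00-21:00 (add 4h to convert from UTC-4).
Ben in UTC: 07:00-15:00, 15:30-20:30 (subtract 3h to convert from UTC+3).
Elena in UTC: 06:00-15:00, 16:30-21:00 (subtract 1h to convert from UTC+1).
Freya in UTC: 07:30-12:00, 15:30-18:00, 18:30-21:00 (add 5h to convert from UTC-5).
Sven ∩ Wei: 07:00-13:00, 18:00-20:00.
Sven ∩ Wei ∩ Ben: 07:00-13:00, 18:00-20:00.
Sven ∩ Wei ∩ Ben ∩ Elena: 07:00-13:00, 18:00-20:00.
Sven ∩ Wei ∩ Ben ∩ Elena ∩ Freya: 07:30-12:00, 18:30-20:00.
Those are the intersection windows.
The longest is 07:30-12:00 at 270 minutes.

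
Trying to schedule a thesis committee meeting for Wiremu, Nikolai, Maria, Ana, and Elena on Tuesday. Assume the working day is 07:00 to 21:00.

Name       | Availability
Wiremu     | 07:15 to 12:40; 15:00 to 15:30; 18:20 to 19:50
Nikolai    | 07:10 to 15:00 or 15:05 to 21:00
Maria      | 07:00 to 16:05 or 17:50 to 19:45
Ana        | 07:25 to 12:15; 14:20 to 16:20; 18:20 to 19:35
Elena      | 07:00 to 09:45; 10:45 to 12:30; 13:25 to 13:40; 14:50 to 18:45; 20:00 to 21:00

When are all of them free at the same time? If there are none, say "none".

07:25-09:45, 10:45-12:15, 15:05-15:30, 18:20-18:45

Wiremu ∩ Nikolai: 07:15-12:40, 15:05-15:30, 18:20-19:50.
Wiremu ∩ Nikolai ∩ Maria: 07:15-12:40, 15:05-15:30, 18:20-19:45.
Wiremu ∩ Nikolai ∩ Maria ∩ Ana: 07:25-12:15, 15:05-15:30, 18:20-19:35.
Wiremu ∩ Nikolai ∩ Maria ∩ Ana ∩ Elena: 07:25-09:45, 10:45-12:15, 15:05-15:30, 18:20-18:45.
Those are the intersection windows.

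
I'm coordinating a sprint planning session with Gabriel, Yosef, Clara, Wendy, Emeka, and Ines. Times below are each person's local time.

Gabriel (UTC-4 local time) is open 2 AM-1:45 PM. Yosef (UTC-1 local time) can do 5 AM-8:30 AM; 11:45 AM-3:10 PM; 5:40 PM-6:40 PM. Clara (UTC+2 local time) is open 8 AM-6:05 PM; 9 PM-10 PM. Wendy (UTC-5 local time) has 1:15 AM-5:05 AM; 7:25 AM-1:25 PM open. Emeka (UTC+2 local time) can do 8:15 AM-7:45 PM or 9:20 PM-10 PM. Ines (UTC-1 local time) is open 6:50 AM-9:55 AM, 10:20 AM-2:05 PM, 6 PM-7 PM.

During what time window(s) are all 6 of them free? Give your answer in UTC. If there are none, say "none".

07:50-09:30, 12:45-15:05

Gabriel in UTC: 06:00-17:45 (add 4h to convert from UTC-4).
Yosef in UTC: 06:00-09:30, 12:45-16:10, 18:40-19:40 (add 1h to convert from UTC-1).
Clara in UTC: 06:00-16:05, 19:00-20:00 (subtract 2h to convert from UTC+2).
Wendy in UTC: 06:15-10:05, 12:25-18:25 (add 5h to convert from UTC-5).
Emeka in UTC: 06:15-17:45, 19:20-20:00 (subtract 2h to convert from UTC+2).
Ines in UTC: 07:50-10:55, 11:20-15:05, 19:00-20:00 (add 1h to convert from UTC-1).
Gabriel ∩ Yosef: 06:00-09:30, 12:45-16:10.
Gabriel ∩ Yosef ∩ Clara: 06:00-09:30, 12:45-16:05.
Gabriel ∩ Yosef ∩ Clara ∩ Wendy: 06:15-09:30, 12:45-16:05.
Gabriel ∩ Yosef ∩ Clara ∩ Wendy ∩ Emeka: 06:15-09:30, 12:45-16:05.
Gabriel ∩ Yosef ∩ Clara ∩ Wendy ∩ Emeka ∩ Ines: 07:50-09:30, 12:45-15:05.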